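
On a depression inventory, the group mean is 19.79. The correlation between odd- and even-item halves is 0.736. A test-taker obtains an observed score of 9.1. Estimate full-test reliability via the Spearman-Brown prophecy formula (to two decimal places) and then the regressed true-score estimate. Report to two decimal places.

10.70

Spearman-Brown: ρ = 2r/(1 + r) = 2(0.736)/(1 + 0.736) = 1.4720/1.736 = 0.8479 → 0.85
T̂ = ρX + (1 − ρ)μ
  = 0.85 × 9.1 + 0.15 × 19.79
  = 7.735 + 2.9685
  = 10.703
  ≈ 10.70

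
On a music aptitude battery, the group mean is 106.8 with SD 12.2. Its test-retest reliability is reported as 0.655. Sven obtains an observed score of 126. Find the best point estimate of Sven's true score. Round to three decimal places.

Weight the observed score by reliability and the mean by (1 − reliability): T̂ = 0.655·126 + 0.345·106.8 = 82.530 + 36.8460 = 119.3760.

119.376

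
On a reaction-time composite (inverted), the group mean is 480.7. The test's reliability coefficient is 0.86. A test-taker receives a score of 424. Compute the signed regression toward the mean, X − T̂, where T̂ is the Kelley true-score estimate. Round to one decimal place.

Weight the observed score by reliability and the mean by (1 − reliability): T̂ = 0.86·424 + 0.14·480.7 = 364.64 + 67.298 = 431.938.
X − T̂ = 424 − 431.94 = -7.94 → -7.9

-7.9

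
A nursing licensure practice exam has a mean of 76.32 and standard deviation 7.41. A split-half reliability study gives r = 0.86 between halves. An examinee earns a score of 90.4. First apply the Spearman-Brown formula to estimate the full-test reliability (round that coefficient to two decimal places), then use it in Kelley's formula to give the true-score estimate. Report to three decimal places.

89.274

Spearman-Brown: ρ = 2r/(1 + r) = 2(0.86)/(1 + 0.86) = 1.720/1.86 = 0.9247 → 0.92
Kelley's formula gives T̂ = 0.92·90.4 + 0.08·76.32 = 83.168 + 6.1056 = 89.2736.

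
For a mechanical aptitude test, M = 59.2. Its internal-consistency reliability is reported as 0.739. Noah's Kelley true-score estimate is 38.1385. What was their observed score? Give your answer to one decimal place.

T̂ = ρX + (1 − ρ)μ  ⇒  X = (T̂ − (1 − ρ)μ) / ρ
X = (38.1385 − 0.261 × 59.2) / 0.739 = (38.1385 − 15.4512) / 0.739 = 22.6873 / 0.739 = 30.700

30.7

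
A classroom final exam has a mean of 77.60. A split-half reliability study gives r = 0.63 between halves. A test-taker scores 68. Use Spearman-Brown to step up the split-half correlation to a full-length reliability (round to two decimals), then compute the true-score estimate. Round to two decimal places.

Spearman-Brown: ρ = 2r/(1 + r) = 2(0.63)/(1 + 0.63) = 1.260/1.63 = 0.7730 → 0.77
T̂ = ρX + (1 − ρ)μ
  = 0.77 × 68 + 0.23 × 77.60
  = 52.36 + 17.8480
  = 70.208
  ≈ 70.21

70.21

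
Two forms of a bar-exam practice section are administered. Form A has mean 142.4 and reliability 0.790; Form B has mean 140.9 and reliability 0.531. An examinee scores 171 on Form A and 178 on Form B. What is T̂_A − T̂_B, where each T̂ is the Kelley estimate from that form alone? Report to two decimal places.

T̂_A = 0.790(171) + 0.210(142.4) = 164.9940
T̂_B = 0.531(178) + 0.469(140.9) = 160.6001
T̂_A − T̂_B = 4.3939

4.39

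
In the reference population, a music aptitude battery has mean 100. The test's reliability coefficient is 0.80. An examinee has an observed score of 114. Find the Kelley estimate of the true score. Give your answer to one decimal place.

T̂ = 0.80(114) + 0.20(100) = 91.20 + 20.00 = 111.20 → 111.2

111.2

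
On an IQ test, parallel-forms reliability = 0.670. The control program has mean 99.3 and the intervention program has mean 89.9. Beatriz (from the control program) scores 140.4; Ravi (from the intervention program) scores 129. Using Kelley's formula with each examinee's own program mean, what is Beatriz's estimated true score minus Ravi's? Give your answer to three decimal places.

10.740

T̂_Beatriz = 0.670(140.4) + 0.330(99.3) = 126.83700
T̂_Ravi = 0.670(129) + 0.330(89.9) = 116.09700
Difference = 126.83700 − 116.09700 = 10.74000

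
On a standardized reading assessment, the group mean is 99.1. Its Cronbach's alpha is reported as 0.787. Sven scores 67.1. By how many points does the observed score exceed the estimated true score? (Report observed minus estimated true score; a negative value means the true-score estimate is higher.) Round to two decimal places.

Weight the observed score by reliability and the mean by (1 − reliability): T̂ = 0.787·67.1 + 0.213·99.1 = 52.8077 + 21.1083 = 73.9160.
X − T̂ = 67.1 − 73.916 = -6.816 → -6.82

-6.82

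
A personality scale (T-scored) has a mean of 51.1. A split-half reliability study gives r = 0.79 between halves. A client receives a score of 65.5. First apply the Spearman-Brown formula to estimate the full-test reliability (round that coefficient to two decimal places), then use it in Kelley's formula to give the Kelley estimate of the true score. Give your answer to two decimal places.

63.77

Spearman-Brown: ρ = 2r/(1 + r) = 2(0.79)/(1 + 0.79) = 1.580/1.79 = 0.8827 → 0.88
T̂ = 0.88(65.5) + 0.12(51.1) = 57.640 + 6.132 = 63.772 → 63.77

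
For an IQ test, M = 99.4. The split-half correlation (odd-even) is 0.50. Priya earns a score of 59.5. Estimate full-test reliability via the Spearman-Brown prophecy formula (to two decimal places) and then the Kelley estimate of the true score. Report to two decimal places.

72.67

Spearman-Brown: ρ = 2r/(1 + r) = 2(0.50)/(1 + 0.50) = 1.000/1.50 = 0.6667 → 0.67
T̂ = 0.67(59.5) + 0.33(99.4) = 39.865 + 32.802 = 72.667 → 72.67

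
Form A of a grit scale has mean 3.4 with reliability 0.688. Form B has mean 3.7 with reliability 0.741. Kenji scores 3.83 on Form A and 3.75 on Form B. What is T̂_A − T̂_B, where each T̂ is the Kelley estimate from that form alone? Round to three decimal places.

T̂_A = 0.688(3.83) + 0.312(3.4) = 3.69584
T̂_B = 0.741(3.75) + 0.259(3.7) = 3.73705
T̂_A − T̂_B = -0.04121

-0.041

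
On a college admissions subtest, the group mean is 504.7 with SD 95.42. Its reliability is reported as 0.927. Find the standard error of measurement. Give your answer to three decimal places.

25.781

SEM = SD · √(1 − ρ) = 95.42 × √0.073 = 95.42 × 0.2702 = 25.7811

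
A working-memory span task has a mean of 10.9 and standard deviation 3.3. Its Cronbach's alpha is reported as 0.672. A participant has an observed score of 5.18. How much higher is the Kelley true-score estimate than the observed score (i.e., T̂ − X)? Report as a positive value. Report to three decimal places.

T̂ = 0.672(5.18) + 0.328(10.9) = 3.48096 + 3.5752 = 7.05616 → 7.0562
T̂ − X = 7.0562 − 5.18 = 1.8762 → 1.876

1.876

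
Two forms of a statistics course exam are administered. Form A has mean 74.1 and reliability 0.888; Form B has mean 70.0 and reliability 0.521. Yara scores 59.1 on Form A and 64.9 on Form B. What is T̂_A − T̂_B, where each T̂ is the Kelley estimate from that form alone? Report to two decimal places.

-6.56

T̂_A = 0.888(59.1) + 0.112(74.1) = 60.7800
T̂_B = 0.521(64.9) + 0.479(70.0) = 67.3429
T̂_A − T̂_B = -6.5629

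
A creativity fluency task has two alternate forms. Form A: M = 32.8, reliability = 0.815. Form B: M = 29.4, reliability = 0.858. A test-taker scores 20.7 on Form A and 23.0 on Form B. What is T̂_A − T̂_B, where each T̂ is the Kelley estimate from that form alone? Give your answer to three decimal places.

-0.970

T̂_A = 0.815(20.7) + 0.185(32.8) = 22.93850
T̂_B = 0.858(23.0) + 0.142(29.4) = 23.90880
T̂_A − T̂_B = -0.97030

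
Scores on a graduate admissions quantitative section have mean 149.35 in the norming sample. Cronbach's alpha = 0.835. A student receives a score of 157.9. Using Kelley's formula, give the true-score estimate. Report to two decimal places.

156.49

T̂ = ρX + (1 − ρ)μ
  = 0.835 × 157.9 + 0.165 × 149.35
  = 131.8465 + 24.64275
  = 156.489
  ≈ 156.49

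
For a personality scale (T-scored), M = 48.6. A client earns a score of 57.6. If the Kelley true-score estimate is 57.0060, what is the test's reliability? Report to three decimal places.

0.934

T̂ = ρX + (1 − ρ)μ  ⇒  T̂ − μ = ρ(X − μ)
ρ = (T̂ − μ)/(X − μ) = (57.0060 − 48.6) / (57.6 − 48.6) = 8.4060 / 9.0 = 0.93400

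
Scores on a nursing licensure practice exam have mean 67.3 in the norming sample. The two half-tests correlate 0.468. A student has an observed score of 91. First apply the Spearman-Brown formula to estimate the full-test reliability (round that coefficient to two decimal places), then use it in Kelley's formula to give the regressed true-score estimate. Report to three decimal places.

82.468

Spearman-Brown: ρ = 2r/(1 + r) = 2(0.468)/(1 + 0.468) = 0.9360/1.468 = 0.6376 → 0.64
Weight the observed score by reliability and the mean by (1 − reliability): T̂ = 0.64·91 + 0.36·67.3 = 58.24 + 24.228 = 82.4680.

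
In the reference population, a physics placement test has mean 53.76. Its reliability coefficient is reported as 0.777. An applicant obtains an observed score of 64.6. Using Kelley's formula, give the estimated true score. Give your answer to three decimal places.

62.183

Kelley's formula gives T̂ = 0.777·64.6 + 0.223·53.76 = 50.1942 + 11.98848 = 62.1827.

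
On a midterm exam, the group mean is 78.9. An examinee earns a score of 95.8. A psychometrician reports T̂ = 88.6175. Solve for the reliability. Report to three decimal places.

T̂ = ρX + (1 − ρ)μ  ⇒  T̂ − μ = ρ(X − μ)
ρ = (T̂ − μ)/(X − μ) = (88.6175 − 78.9) / (95.8 − 78.9) = 9.7175 / 16.9 = 0.57500

0.575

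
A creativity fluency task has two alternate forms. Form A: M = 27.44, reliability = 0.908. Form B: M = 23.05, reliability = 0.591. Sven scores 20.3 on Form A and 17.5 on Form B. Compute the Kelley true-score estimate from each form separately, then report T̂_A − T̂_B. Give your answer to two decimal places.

1.19

T̂_A = 0.908(20.3) + 0.092(27.44) = 20.9569
T̂_B = 0.591(17.5) + 0.409(23.05) = 19.7700
T̂_A − T̂_B = 1.1869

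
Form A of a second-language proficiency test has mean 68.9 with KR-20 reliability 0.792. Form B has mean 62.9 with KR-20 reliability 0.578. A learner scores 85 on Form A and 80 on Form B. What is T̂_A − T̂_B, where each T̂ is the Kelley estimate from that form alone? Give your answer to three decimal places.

8.867

T̂_A = 0.792(85) + 0.208(68.9) = 81.65120
T̂_B = 0.578(80) + 0.422(62.9) = 72.78380
T̂_A − T̂_B = 8.86740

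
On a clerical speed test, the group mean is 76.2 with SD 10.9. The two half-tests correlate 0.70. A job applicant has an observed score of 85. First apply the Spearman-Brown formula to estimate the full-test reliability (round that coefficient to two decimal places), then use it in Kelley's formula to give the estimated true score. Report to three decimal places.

83.416

Spearman-Brown: ρ = 2r/(1 + r) = 2(0.70)/(1 + 0.70) = 1.400/1.70 = 0.8235 → 0.82
Kelley's formula gives T̂ = 0.82·85 + 0.18·76.2 = 69.70 + 13.716 = 83.4160.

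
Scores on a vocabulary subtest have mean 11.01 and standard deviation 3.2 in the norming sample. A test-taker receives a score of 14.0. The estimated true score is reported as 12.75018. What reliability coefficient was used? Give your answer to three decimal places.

0.582

T̂ = ρX + (1 − ρ)μ  ⇒  T̂ − μ = ρ(X − μ)
ρ = (T̂ − μ)/(X − μ) = (12.75018 − 11.01) / (14.0 − 11.01) = 1.74018 / 2.99 = 0.58200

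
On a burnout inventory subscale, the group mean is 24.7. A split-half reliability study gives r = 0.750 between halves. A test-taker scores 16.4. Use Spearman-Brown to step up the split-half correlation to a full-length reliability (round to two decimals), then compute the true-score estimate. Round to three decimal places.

17.562

Spearman-Brown: ρ = 2r/(1 + r) = 2(0.750)/(1 + 0.750) = 1.5000/1.750 = 0.8571 → 0.86
T̂ = ρX + (1 − ρ)μ
  = 0.86 × 16.4 + 0.14 × 24.7
  = 14.104 + 3.458
  = 17.5620
  ≈ 17.562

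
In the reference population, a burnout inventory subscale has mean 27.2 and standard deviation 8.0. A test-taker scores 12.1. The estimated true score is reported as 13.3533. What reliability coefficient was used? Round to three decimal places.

0.917

T̂ = ρX + (1 − ρ)μ  ⇒  T̂ − μ = ρ(X − μ)
ρ = (T̂ − μ)/(X − μ) = (13.3533 − 27.2) / (12.1 − 27.2) = -13.8467 / -15.1 = 0.91700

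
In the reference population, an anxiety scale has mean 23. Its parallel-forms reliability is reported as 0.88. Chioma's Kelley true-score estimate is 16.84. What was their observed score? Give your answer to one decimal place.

16.0

T̂ = ρX + (1 − ρ)μ  ⇒  X = (T̂ − (1 − ρ)μ) / ρ
X = (16.84 − 0.12 × 23) / 0.88 = (16.84 − 2.76) / 0.88 = 14.08 / 0.88 = 16.000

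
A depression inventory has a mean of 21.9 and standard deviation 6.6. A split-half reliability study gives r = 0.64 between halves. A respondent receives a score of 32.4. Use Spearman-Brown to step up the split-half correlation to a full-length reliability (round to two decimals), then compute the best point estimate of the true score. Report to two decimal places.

30.09

Spearman-Brown: ρ = 2r/(1 + r) = 2(0.64)/(1 + 0.64) = 1.280/1.64 = 0.7805 → 0.78
Regress the observed score toward the mean by the unreliability: T̂ = 0.78·32.4 + 0.22·21.9 = 25.272 + 4.818 = 30.090.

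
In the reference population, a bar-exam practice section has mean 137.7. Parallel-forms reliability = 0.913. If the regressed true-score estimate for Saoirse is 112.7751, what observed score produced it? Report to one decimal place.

T̂ = ρX + (1 − ρ)μ  ⇒  X = (T̂ − (1 − ρ)μ) / ρ
X = (112.7751 − 0.087 × 137.7) / 0.913 = (112.7751 − 11.9799) / 0.913 = 100.7952 / 0.913 = 110.400

110.4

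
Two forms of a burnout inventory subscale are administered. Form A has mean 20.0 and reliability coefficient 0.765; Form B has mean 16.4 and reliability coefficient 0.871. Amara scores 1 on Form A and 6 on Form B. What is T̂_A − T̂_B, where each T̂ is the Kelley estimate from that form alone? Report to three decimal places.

T̂_A = 0.765(1) + 0.235(20.0) = 5.46500
T̂_B = 0.871(6) + 0.129(16.4) = 7.34160
T̂_A − T̂_B = -1.87660

-1.877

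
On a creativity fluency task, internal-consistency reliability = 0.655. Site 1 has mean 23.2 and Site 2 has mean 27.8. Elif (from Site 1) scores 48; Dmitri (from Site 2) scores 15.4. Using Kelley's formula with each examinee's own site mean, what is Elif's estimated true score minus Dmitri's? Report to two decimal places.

19.77

T̂_Elif = 0.655(48) + 0.345(23.2) = 39.4440
T̂_Dmitri = 0.655(15.4) + 0.345(27.8) = 19.6780
Difference = 39.4440 − 19.6780 = 19.7660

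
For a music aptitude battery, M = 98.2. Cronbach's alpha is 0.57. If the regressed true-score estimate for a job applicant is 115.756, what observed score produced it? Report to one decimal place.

129.0

T̂ = ρX + (1 − ρ)μ  ⇒  X = (T̂ − (1 − ρ)μ) / ρ
X = (115.756 − 0.43 × 98.2) / 0.57 = (115.756 − 42.226) / 0.57 = 73.530 / 0.57 = 129.000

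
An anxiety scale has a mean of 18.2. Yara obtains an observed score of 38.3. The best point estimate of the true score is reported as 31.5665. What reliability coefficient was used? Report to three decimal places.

T̂ = ρX + (1 − ρ)μ  ⇒  T̂ − μ = ρ(X − μ)
ρ = (T̂ − μ)/(X − μ) = (31.5665 − 18.2) / (38.3 − 18.2) = 13.3665 / 20.1 = 0.66500

0.665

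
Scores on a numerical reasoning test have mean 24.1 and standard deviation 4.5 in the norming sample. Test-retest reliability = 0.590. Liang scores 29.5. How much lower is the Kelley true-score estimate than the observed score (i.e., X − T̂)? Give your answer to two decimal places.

2.21

T̂ = 0.590(29.5) + 0.410(24.1) = 17.4050 + 9.8810 = 27.2860 → 27.286
X − T̂ = 29.5 − 27.286 = 2.214 → 2.21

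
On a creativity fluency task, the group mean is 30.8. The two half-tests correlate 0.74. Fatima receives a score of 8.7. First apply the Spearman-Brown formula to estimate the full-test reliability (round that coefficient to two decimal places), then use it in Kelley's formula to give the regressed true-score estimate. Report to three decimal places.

Spearman-Brown: ρ = 2r/(1 + r) = 2(0.74)/(1 + 0.74) = 1.480/1.74 = 0.8506 → 0.85
T̂ = ρX + (1 − ρ)μ
  = 0.85 × 8.7 + 0.15 × 30.8
  = 7.395 + 4.620
  = 12.0150
  ≈ 12.015

12.015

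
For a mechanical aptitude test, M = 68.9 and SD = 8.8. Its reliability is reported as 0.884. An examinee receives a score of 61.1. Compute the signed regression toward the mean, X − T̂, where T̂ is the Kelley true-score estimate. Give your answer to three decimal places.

-0.905

Weight the observed score by reliability and the mean by (1 − reliability): T̂ = 0.884·61.1 + 0.116·68.9 = 54.0124 + 7.9924 = 62.00480.
X − T̂ = 61.1 − 62.0048 = -0.9048 → -0.905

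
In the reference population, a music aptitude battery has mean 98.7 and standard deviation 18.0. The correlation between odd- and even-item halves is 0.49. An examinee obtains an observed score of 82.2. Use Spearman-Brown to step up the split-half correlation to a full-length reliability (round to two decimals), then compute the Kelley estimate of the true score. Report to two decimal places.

Spearman-Brown: ρ = 2r/(1 + r) = 2(0.49)/(1 + 0.49) = 0.980/1.49 = 0.6577 → 0.66
Weight the observed score by reliability and the mean by (1 − reliability): T̂ = 0.66·82.2 + 0.34·98.7 = 54.252 + 33.558 = 87.810.

87.81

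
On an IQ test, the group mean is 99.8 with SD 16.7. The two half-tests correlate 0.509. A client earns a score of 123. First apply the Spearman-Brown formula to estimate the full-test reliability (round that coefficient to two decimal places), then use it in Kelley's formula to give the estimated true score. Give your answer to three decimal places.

115.344

Spearman-Brown: ρ = 2r/(1 + r) = 2(0.509)/(1 + 0.509) = 1.0180/1.509 = 0.6746 → 0.67
Regress the observed score toward the mean by the unreliability: T̂ = 0.67·123 + 0.33·99.8 = 82.41 + 32.934 = 115.3440.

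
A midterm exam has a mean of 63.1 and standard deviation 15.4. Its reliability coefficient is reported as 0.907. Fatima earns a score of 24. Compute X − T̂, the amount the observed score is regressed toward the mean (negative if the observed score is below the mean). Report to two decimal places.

-3.64

Weight the observed score by reliability and the mean by (1 − reliability): T̂ = 0.907·24 + 0.093·63.1 = 21.768 + 5.8683 = 27.6363.
X − T̂ = 24 − 27.636 = -3.636 → -3.64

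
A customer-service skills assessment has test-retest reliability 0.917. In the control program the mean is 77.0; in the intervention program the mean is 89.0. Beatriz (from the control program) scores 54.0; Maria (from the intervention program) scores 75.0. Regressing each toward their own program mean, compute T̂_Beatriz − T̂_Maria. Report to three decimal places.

T̂_Beatriz = 0.917(54.0) + 0.083(77.0) = 55.90900
T̂_Maria = 0.917(75.0) + 0.083(89.0) = 76.16200
Difference = 55.90900 − 76.16200 = -20.25300

-20.253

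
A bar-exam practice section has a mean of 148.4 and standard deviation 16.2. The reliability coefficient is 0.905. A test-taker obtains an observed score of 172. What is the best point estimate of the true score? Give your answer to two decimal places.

T̂ = ρX + (1 − ρ)μ
  = 0.905 × 172 + 0.095 × 148.4
  = 155.660 + 14.0980
  = 169.758
  ≈ 169.76

169.76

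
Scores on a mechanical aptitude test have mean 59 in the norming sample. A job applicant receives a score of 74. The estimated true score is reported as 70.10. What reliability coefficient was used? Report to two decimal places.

T̂ = ρX + (1 − ρ)μ  ⇒  T̂ − μ = ρ(X − μ)
ρ = (T̂ − μ)/(X − μ) = (70.10 − 59) / (74 − 59) = 11.10 / 15.0 = 0.7400

0.74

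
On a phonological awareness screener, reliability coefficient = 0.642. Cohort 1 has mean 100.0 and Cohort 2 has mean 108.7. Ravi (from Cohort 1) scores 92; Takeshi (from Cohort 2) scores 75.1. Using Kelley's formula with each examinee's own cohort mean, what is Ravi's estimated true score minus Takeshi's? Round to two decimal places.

T̂_Ravi = 0.642(92) + 0.358(100.0) = 94.8640
T̂_Takeshi = 0.642(75.1) + 0.358(108.7) = 87.1288
Difference = 94.8640 − 87.1288 = 7.7352

7.74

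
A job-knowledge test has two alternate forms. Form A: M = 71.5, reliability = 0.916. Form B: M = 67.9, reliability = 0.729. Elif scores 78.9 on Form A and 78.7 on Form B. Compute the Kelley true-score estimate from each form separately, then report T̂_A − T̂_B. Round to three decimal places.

T̂_A = 0.916(78.9) + 0.084(71.5) = 78.27840
T̂_B = 0.729(78.7) + 0.271(67.9) = 75.77320
T̂_A − T̂_B = 2.50520

2.505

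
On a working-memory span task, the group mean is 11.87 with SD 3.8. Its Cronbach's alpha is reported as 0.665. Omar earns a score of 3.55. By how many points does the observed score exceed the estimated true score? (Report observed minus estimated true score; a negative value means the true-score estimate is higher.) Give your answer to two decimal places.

Weight the observed score by reliability and the mean by (1 − reliability): T̂ = 0.665·3.55 + 0.335·11.87 = 2.36075 + 3.97645 = 6.3372.
X − T̂ = 3.55 − 6.337 = -2.787 → -2.79

-2.79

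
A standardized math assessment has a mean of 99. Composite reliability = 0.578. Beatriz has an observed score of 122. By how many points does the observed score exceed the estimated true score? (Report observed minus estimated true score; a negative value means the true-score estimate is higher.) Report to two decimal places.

Kelley's formula gives T̂ = 0.578·122 + 0.422·99 = 70.516 + 41.778 = 112.2940.
X − T̂ = 122 − 112.294 = 9.706 → 9.71

9.71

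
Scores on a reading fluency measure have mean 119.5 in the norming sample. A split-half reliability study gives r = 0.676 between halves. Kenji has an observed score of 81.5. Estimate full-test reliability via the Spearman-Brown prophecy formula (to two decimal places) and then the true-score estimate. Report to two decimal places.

Spearman-Brown: ρ = 2r/(1 + r) = 2(0.676)/(1 + 0.676) = 1.3520/1.676 = 0.8067 → 0.81
T̂ = ρX + (1 − ρ)μ
  = 0.81 × 81.5 + 0.19 × 119.5
  = 66.015 + 22.705
  = 88.720
  ≈ 88.72

88.72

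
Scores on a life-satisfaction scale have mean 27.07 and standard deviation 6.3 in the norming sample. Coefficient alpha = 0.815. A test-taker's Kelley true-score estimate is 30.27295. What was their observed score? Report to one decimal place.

T̂ = ρX + (1 − ρ)μ  ⇒  X = (T̂ − (1 − ρ)μ) / ρ
X = (30.27295 − 0.185 × 27.07) / 0.815 = (30.27295 − 5.00795) / 0.815 = 25.26500 / 0.815 = 31.000

31.0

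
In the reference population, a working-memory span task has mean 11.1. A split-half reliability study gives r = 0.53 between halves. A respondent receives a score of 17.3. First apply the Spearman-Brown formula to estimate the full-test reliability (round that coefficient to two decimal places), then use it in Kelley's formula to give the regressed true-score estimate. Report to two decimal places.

Spearman-Brown: ρ = 2r/(1 + r) = 2(0.53)/(1 + 0.53) = 1.060/1.53 = 0.6928 → 0.69
T̂ = 0.69(17.3) + 0.31(11.1) = 11.937 + 3.441 = 15.378 → 15.38

15.38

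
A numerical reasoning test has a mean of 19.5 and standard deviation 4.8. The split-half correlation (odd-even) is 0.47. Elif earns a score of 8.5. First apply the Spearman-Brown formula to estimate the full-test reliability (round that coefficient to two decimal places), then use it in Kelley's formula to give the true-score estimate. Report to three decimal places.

12.460

Spearman-Brown: ρ = 2r/(1 + r) = 2(0.47)/(1 + 0.47) = 0.940/1.47 = 0.6395 → 0.64
Kelley's formula gives T̂ = 0.64·8.5 + 0.36·19.5 = 5.440 + 7.020 = 12.4600.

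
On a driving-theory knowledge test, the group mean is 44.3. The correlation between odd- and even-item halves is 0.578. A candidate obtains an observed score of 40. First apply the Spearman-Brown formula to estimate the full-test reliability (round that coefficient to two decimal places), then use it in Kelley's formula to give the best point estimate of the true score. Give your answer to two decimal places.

Spearman-Brown: ρ = 2r/(1 + r) = 2(0.578)/(1 + 0.578) = 1.1560/1.578 = 0.7326 → 0.73
T̂ = 0.73(40) + 0.27(44.3) = 29.20 + 11.961 = 41.161 → 41.16

41.16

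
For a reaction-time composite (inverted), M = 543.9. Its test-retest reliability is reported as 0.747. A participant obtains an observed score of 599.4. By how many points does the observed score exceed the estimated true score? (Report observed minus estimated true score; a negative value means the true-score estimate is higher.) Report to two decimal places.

T̂ = 0.747(599.4) + 0.253(543.9) = 447.7518 + 137.6067 = 585.3585 → 585.359
X − T̂ = 599.4 − 585.359 = 14.041 → 14.04

14.04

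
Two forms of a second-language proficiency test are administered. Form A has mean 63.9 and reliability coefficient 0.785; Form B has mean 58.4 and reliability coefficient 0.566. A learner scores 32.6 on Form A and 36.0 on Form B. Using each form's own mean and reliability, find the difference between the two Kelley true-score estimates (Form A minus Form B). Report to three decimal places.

T̂_A = 0.785(32.6) + 0.215(63.9) = 39.32950
T̂_B = 0.566(36.0) + 0.434(58.4) = 45.72160
T̂_A − T̂_B = -6.39210

-6.392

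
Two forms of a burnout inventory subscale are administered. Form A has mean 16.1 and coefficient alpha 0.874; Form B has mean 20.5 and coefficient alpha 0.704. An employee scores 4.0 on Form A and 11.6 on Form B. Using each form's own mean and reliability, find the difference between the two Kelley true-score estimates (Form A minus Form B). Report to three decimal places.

T̂_A = 0.874(4.0) + 0.126(16.1) = 5.52460
T̂_B = 0.704(11.6) + 0.296(20.5) = 14.23440
T̂_A − T̂_B = -8.70980

-8.710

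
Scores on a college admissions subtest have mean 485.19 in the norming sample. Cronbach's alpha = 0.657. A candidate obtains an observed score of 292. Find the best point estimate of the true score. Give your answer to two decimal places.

T̂ = 0.657(292) + 0.343(485.19) = 191.844 + 166.42017 = 358.264 → 358.26

358.26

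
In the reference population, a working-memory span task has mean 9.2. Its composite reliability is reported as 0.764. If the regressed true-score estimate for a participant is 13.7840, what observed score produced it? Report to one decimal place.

T̂ = ρX + (1 − ρ)μ  ⇒  X = (T̂ − (1 − ρ)μ) / ρ
X = (13.7840 − 0.236 × 9.2) / 0.764 = (13.7840 − 2.1712) / 0.764 = 11.6128 / 0.764 = 15.200

15.2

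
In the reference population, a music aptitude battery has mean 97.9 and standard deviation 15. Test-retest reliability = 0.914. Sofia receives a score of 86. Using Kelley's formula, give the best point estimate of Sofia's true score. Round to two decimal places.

T̂ = 0.914(86) + 0.086(97.9) = 78.604 + 8.4194 = 87.023 → 87.02

87.02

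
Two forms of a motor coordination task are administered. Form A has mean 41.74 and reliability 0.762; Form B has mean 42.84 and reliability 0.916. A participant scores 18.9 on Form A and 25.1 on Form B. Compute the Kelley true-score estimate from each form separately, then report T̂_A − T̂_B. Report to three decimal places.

-2.254

T̂_A = 0.762(18.9) + 0.238(41.74) = 24.33592
T̂_B = 0.916(25.1) + 0.084(42.84) = 26.59016
T̂_A − T̂_B = -2.25424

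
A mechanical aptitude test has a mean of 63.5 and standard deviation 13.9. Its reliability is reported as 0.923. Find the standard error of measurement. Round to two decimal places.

SEM = SD · √(1 − ρ) = 13.9 × √0.077 = 13.9 × 0.2775 = 3.857

3.86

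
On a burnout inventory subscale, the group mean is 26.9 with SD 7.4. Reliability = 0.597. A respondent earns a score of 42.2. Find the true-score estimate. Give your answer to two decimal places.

T̂ = ρX + (1 − ρ)μ
  = 0.597 × 42.2 + 0.403 × 26.9
  = 25.1934 + 10.8407
  = 36.034
  ≈ 36.03

36.03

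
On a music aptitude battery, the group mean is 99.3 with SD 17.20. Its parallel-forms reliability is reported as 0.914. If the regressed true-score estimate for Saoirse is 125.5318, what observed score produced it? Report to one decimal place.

T̂ = ρX + (1 − ρ)μ  ⇒  X = (T̂ − (1 − ρ)μ) / ρ
X = (125.5318 − 0.086 × 99.3) / 0.914 = (125.5318 − 8.5398) / 0.914 = 116.9920 / 0.914 = 128.000

128.0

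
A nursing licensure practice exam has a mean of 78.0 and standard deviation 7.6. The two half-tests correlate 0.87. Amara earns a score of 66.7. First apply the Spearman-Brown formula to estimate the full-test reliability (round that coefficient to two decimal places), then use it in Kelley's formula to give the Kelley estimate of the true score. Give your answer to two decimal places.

67.49

Spearman-Brown: ρ = 2r/(1 + r) = 2(0.87)/(1 + 0.87) = 1.740/1.87 = 0.9305 → 0.93
Weight the observed score by reliability and the mean by (1 − reliability): T̂ = 0.93·66.7 + 0.07·78.0 = 62.031 + 5.460 = 67.491.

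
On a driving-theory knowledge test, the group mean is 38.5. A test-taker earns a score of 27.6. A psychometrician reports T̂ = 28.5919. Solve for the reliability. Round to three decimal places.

T̂ = ρX + (1 − ρ)μ  ⇒  T̂ − μ = ρ(X − μ)
ρ = (T̂ − μ)/(X − μ) = (28.5919 − 38.5) / (27.6 − 38.5) = -9.9081 / -10.9 = 0.90900

0.909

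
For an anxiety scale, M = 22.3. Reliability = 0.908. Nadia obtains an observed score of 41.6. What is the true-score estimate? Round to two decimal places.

T̂ = ρX + (1 − ρ)μ
  = 0.908 × 41.6 + 0.092 × 22.3
  = 37.7728 + 2.0516
  = 39.824
  ≈ 39.82

39.82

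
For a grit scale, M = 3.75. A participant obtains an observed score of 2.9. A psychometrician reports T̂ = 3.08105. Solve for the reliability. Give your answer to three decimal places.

T̂ = ρX + (1 − ρ)μ  ⇒  T̂ − μ = ρ(X − μ)
ρ = (T̂ − μ)/(X − μ) = (3.08105 − 3.75) / (2.9 − 3.75) = -0.66895 / -0.85 = 0.78700

0.787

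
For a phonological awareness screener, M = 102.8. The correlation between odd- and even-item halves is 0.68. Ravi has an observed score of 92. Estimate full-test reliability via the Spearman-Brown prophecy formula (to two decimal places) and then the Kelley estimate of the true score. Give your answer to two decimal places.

94.05

Spearman-Brown: ρ = 2r/(1 + r) = 2(0.68)/(1 + 0.68) = 1.360/1.68 = 0.8095 → 0.81
T̂ = 0.81(92) + 0.19(102.8) = 74.52 + 19.532 = 94.052 → 94.05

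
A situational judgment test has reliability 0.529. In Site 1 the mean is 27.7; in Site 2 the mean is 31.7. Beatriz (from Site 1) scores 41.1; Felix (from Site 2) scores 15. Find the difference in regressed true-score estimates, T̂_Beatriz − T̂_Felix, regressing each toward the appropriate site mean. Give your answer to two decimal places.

T̂_Beatriz = 0.529(41.1) + 0.471(27.7) = 34.7886
T̂_Felix = 0.529(15) + 0.471(31.7) = 22.8657
Difference = 34.7886 − 22.8657 = 11.9229

11.92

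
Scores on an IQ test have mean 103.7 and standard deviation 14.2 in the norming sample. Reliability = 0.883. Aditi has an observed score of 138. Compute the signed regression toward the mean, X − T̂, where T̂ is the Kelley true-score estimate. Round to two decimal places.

4.01

Kelley's formula gives T̂ = 0.883·138 + 0.117·103.7 = 121.854 + 12.1329 = 133.9869.
X − T̂ = 138 − 133.987 = 4.013 → 4.01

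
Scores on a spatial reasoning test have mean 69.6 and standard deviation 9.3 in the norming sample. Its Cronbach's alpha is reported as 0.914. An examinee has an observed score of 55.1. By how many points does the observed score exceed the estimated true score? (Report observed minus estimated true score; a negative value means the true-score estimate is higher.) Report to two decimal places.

-1.25

Kelley's formula gives T̂ = 0.914·55.1 + 0.086·69.6 = 50.3614 + 5.9856 = 56.3470.
X − T̂ = 55.1 − 56.347 = -1.247 → -1.25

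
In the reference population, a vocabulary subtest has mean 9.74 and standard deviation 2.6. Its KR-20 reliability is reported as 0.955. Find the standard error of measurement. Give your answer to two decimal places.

SEM = SD · √(1 − ρ) = 2.6 × √0.045 = 2.6 × 0.2121 = 0.552

0.55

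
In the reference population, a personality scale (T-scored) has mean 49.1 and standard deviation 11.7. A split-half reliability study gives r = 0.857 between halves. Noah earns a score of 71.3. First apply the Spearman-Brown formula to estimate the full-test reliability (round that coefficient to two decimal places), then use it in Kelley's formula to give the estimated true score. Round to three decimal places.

69.524

Spearman-Brown: ρ = 2r/(1 + r) = 2(0.857)/(1 + 0.857) = 1.7140/1.857 = 0.9230 → 0.92
Kelley's formula gives T̂ = 0.92·71.3 + 0.08·49.1 = 65.596 + 3.928 = 69.5240.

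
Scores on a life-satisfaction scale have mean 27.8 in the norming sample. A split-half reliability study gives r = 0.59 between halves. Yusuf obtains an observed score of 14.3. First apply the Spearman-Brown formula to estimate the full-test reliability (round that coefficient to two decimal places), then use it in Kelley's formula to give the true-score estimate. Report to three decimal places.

17.810

Spearman-Brown: ρ = 2r/(1 + r) = 2(0.59)/(1 + 0.59) = 1.180/1.59 = 0.7421 → 0.74
T̂ = 0.74(14.3) + 0.26(27.8) = 10.582 + 7.228 = 17.8100 → 17.810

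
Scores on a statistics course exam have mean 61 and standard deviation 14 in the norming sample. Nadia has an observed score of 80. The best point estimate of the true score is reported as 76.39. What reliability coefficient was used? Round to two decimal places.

0.81

T̂ = ρX + (1 − ρ)μ  ⇒  T̂ − μ = ρ(X − μ)
ρ = (T̂ − μ)/(X − μ) = (76.39 − 61) / (80 − 61) = 15.39 / 19.0 = 0.8100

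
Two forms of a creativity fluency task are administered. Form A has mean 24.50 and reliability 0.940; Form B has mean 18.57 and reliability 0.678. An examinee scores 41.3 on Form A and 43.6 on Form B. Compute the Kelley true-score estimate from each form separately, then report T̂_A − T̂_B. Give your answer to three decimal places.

T̂_A = 0.940(41.3) + 0.060(24.50) = 40.29200
T̂_B = 0.678(43.6) + 0.322(18.57) = 35.54034
T̂_A − T̂_B = 4.75166

4.752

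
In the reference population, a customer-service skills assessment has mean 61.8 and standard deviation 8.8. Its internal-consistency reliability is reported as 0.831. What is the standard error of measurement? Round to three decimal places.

SEM = SD · √(1 − ρ) = 8.8 × √0.169 = 8.8 × 0.4111 = 3.6176

3.618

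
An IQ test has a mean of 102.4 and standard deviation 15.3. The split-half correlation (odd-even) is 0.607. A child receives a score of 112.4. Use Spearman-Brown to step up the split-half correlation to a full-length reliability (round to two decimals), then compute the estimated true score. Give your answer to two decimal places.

Spearman-Brown: ρ = 2r/(1 + r) = 2(0.607)/(1 + 0.607) = 1.2140/1.607 = 0.7554 → 0.76
Weight the observed score by reliability and the mean by (1 − reliability): T̂ = 0.76·112.4 + 0.24·102.4 = 85.424 + 24.576 = 110.000.

110.00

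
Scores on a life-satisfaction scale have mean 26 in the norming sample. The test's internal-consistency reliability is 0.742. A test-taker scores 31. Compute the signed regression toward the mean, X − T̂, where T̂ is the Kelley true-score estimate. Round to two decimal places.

T̂ = 0.742(31) + 0.258(26) = 23.002 + 6.708 = 29.7100 → 29.710
X − T̂ = 31 − 29.710 = 1.290 → 1.29

1.29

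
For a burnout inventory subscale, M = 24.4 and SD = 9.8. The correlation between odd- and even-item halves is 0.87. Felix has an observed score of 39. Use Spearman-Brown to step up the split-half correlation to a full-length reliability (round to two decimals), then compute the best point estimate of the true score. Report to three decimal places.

Spearman-Brown: ρ = 2r/(1 + r) = 2(0.87)/(1 + 0.87) = 1.740/1.87 = 0.9305 → 0.93
Kelley's formula gives T̂ = 0.93·39 + 0.07·24.4 = 36.27 + 1.708 = 37.9780.

37.978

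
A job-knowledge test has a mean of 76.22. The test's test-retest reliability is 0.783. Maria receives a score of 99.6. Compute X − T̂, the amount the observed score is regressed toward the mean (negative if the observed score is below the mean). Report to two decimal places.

T̂ = ρX + (1 − ρ)μ
  = 0.783 × 99.6 + 0.217 × 76.22
  = 77.9868 + 16.53974
  = 94.5265
  ≈ 94.527
X − T̂ = 99.6 − 94.527 = 5.073 → 5.07

5.07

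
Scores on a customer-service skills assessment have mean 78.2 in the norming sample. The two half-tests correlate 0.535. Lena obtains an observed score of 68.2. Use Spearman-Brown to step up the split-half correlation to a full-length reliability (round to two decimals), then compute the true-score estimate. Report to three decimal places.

71.200

Spearman-Brown: ρ = 2r/(1 + r) = 2(0.535)/(1 + 0.535) = 1.0700/1.535 = 0.6971 → 0.70
T̂ = ρX + (1 − ρ)μ
  = 0.70 × 68.2 + 0.30 × 78.2
  = 47.740 + 23.460
  = 71.2000
  ≈ 71.200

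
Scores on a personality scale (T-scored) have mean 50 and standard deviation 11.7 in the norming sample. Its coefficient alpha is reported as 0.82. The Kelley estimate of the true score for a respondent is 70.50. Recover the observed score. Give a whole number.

75

T̂ = ρX + (1 − ρ)μ  ⇒  X = (T̂ − (1 − ρ)μ) / ρ
X = (70.50 − 0.18 × 50) / 0.82 = (70.50 − 9.00) / 0.82 = 61.50 / 0.82 = 75.00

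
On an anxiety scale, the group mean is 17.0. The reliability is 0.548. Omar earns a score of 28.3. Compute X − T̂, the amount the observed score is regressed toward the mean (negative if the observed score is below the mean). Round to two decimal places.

5.11

T̂ = ρX + (1 − ρ)μ
  = 0.548 × 28.3 + 0.452 × 17.0
  = 15.5084 + 7.6840
  = 23.1924
  ≈ 23.192
X − T̂ = 28.3 − 23.192 = 5.108 → 5.11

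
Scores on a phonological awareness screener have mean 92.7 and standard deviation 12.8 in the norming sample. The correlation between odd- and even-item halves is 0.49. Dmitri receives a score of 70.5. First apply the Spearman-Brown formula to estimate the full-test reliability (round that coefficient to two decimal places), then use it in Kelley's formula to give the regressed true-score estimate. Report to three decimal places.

78.048

Spearman-Brown: ρ = 2r/(1 + r) = 2(0.49)/(1 + 0.49) = 0.980/1.49 = 0.6577 → 0.66
T̂ = ρX + (1 − ρ)μ
  = 0.66 × 70.5 + 0.34 × 92.7
  = 46.530 + 31.518
  = 78.0480
  ≈ 78.048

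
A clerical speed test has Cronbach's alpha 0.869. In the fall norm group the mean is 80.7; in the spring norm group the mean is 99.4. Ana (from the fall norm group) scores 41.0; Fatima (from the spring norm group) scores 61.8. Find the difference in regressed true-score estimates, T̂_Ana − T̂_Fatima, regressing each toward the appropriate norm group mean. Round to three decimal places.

T̂_Ana = 0.869(41.0) + 0.131(80.7) = 46.20070
T̂_Fatima = 0.869(61.8) + 0.131(99.4) = 66.72560
Difference = 46.20070 − 66.72560 = -20.52490

-20.525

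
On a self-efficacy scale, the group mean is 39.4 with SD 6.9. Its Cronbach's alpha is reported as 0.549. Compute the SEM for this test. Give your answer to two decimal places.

SEM = SD · √(1 − ρ) = 6.9 × √0.451 = 6.9 × 0.6716 = 4.634

4.63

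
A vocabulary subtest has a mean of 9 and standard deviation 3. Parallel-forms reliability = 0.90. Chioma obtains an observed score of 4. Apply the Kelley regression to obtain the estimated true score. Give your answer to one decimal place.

Kelley's formula gives T̂ = 0.90·4 + 0.10·9 = 3.60 + 0.90 = 4.50.

4.5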